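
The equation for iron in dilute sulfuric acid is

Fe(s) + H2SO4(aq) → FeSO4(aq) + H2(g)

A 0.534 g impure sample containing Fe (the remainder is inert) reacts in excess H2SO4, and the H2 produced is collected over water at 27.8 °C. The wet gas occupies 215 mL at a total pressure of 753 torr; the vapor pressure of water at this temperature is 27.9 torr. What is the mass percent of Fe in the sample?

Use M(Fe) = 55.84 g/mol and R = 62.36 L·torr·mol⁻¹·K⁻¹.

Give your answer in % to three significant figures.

P(H2) = 753 − 27.9 = 725.1 torr
n(H2) = PV/RT = (725.1 × 0.2150) / (62.36 × 300.95) = 0.008307 mol
n(Fe) = (1/1) × 0.008307 = 0.008307 mol
m(Fe) = 0.008307 × 55.84 = 0.4639 g
%Fe = 0.4639 / 0.534 × 100 = 86.87%

86.9 %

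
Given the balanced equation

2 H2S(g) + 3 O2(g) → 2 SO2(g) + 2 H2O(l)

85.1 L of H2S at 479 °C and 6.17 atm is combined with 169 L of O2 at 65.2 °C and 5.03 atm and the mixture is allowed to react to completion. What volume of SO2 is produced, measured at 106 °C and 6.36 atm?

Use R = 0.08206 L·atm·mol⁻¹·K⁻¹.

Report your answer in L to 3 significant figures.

n(H2S) = PV/RT = (6.17 × 85.1) / (0.08206 × 752.15) = 8.507 mol
n(O2) = PV/RT = (5.03 × 169) / (0.08206 × 338.35) = 30.62 mol
For 8.507 mol H2S, stoichiometry requires (3/2) × 8.507 = 12.76 mol O2; 30.62 mol is available, so H2S is limiting.
n(SO2) = (2/2) × 8.507 = 8.507 mol
V(SO2) = nRT/P = 8.507 × 0.08206 × 379.15 / 6.36 = 41.62 L

41.6 L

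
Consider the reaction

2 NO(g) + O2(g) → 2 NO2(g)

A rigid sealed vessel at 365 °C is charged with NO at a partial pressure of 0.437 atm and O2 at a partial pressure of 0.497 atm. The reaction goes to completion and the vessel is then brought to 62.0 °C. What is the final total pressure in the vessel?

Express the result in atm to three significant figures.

Because the vessel is rigid and T is held at 365 °C, work the stoichiometry in partial pressures (P_i = n_iRT/V).
P(O2) required for 0.437 atm of NO = (1/2) × 0.437 = 0.2185 atm; available 0.497 atm, so NO is limiting.
P(O2) remaining = 0.497 − (1/2) × 0.437 = 0.2785 atm
P(gaseous products) = (2)/2 × 0.437 = 0.4370 atm
P_total at 365 °C = 0.2785 + 0.4370 = 0.7155 atm
Scaling to 62.0 °C: P = 0.7155 × 335.15/638.15 = 0.3758 atm

0.376 atm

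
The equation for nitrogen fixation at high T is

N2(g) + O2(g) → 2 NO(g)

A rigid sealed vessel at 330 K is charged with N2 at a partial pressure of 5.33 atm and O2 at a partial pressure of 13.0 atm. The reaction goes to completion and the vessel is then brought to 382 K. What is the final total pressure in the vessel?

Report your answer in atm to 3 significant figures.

21.2 atm

At constant V, partial pressures at 330 K are proportional to moles, so apply stoichiometry directly to pressures.
P(O2) required for 5.33 atm of N2 = (1/1) × 5.33 = 5.330 atm; available 13.0 atm, so N2 is limiting.
P(O2) remaining = 13.0 − (1/1) × 5.33 = 7.670 atm
P(gaseous products) = (2)/1 × 5.33 = 10.66 atm
P_total at 330 K = 7.670 + 10.66 = 18.33 atm
Scaling to 382 K: P = 18.33 × 382/330 = 21.22 atm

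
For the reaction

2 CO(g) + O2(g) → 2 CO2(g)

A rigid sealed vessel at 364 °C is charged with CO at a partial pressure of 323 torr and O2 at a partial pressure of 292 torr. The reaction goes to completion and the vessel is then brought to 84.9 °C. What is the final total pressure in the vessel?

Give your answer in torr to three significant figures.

255 torr

At constant V, partial pressures at 364 °C are proportional to moles, so apply stoichiometry directly to pressures.
P(O2) required for 323 torr of CO = (1/2) × 323 = 161.5 torr; available 292 torr, so CO is limiting.
P(O2) remaining = 292 − (1/2) × 323 = 130.5 torr
P(gaseous products) = (2)/2 × 323 = 323.0 torr
P_total at 364 °C = 130.5 + 323.0 = 453.5 torr
Scaling to 84.9 °C: P = 453.5 × 358.05/637.15 = 254.8 torr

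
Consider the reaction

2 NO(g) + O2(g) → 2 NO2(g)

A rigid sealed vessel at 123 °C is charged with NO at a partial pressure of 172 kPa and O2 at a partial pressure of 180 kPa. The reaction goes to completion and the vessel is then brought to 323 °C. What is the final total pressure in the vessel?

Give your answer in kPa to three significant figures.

400 kPa

With V and T fixed, P_i ∝ n_i, so the mole ratios apply directly to partial pressures at 123 °C.
P(O2) required for 172 kPa of NO = (1/2) × 172 = 86.00 kPa; available 180 kPa, so NO is limiting.
P(O2) remaining = 180 − (1/2) × 172 = 94.00 kPa
P(gaseous products) = (2)/2 × 172 = 172.0 kPa
P_total at 123 °C = 94.00 + 172.0 = 266.0 kPa
Scaling to 323 °C: P = 266.0 × 596.15/396.15 = 400.3 kPa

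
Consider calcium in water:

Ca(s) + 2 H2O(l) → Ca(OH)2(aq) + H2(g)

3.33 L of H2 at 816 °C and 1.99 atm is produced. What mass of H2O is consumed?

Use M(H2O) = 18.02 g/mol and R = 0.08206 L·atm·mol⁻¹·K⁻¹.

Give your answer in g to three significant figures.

2.67 g

n(H2) = PV/RT = (1.99 × 3.33) / (0.08206 × 1089.15) = 0.07414 mol
n(H2O) = (2/1) × 0.07414 = 0.1483 mol
m(H2O) = 0.1483 × 18.02 = 2.672 g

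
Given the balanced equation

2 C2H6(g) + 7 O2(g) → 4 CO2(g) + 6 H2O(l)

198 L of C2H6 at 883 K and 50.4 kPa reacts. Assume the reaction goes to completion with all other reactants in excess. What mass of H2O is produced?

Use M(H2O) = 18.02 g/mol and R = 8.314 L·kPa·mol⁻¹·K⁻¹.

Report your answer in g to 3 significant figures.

n(C2H6) = PV/RT = (50.4 × 198) / (8.314 × 883) = 1.359 mol
n(H2O) = (6/2) × 1.359 = 4.077 mol
m(H2O) = 4.077 × 18.02 = 73.47 g

73.5 g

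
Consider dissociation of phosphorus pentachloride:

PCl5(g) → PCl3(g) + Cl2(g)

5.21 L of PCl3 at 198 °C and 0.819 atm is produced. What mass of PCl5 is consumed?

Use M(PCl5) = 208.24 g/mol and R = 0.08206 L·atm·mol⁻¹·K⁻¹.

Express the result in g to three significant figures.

n(PCl3) = PV/RT = (0.819 × 5.21) / (0.08206 × 471.15) = 0.1104 mol
n(PCl5) = (1/1) × 0.1104 = 0.1104 mol
m(PCl5) = 0.1104 × 208.24 = 22.99 g

23.0 g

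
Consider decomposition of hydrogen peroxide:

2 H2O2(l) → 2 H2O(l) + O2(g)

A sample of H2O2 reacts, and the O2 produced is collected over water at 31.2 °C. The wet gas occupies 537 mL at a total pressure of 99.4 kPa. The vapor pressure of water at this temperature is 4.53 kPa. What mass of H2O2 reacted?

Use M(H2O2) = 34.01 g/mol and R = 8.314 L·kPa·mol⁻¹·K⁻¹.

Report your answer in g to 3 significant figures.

1.37 g

P(O2) = 99.4 − 4.53 = 94.87 kPa
n(O2) = PV/RT = (94.87 × 0.5370) / (8.314 × 304.35) = 0.02013 mol
n(H2O2) = (2/1) × 0.02013 = 0.04026 mol
m(H2O2) = 0.04026 × 34.01 = 1.369 g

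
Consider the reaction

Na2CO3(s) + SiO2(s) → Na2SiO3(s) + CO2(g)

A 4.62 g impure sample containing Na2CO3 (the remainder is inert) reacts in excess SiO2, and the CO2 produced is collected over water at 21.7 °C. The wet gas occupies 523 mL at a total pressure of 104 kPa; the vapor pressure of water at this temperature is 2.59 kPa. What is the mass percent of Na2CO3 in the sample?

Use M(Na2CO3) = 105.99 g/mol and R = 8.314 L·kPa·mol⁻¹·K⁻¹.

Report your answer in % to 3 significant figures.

49.6 %

P(CO2) = 104 − 2.59 = 101.4 kPa
n(CO2) = PV/RT = (101.4 × 0.5230) / (8.314 × 294.85) = 0.02163 mol
n(Na2CO3) = (1/1) × 0.02163 = 0.02163 mol
m(Na2CO3) = 0.02163 × 105.99 = 2.293 g
%Na2CO3 = 2.293 / 4.62 × 100 = 49.63%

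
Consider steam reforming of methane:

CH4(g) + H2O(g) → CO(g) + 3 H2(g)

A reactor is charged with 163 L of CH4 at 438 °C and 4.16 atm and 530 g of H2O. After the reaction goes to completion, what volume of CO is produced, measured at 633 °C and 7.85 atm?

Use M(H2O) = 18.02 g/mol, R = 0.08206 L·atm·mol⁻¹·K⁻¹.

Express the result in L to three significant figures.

n(CH4) = PV/RT = (4.16 × 163) / (0.08206 × 711.15) = 11.62 mol
n(H2O) = 530 / 18.02 = 29.41 mol
For 11.62 mol CH4, stoichiometry requires (1/1) × 11.62 = 11.62 mol H2O; 29.41 mol is available, so CH4 is limiting.
n(CO) = (1/1) × 11.62 = 11.62 mol
V(CO) = nRT/P = 11.62 × 0.08206 × 906.15 / 7.85 = 110.1 L

110 L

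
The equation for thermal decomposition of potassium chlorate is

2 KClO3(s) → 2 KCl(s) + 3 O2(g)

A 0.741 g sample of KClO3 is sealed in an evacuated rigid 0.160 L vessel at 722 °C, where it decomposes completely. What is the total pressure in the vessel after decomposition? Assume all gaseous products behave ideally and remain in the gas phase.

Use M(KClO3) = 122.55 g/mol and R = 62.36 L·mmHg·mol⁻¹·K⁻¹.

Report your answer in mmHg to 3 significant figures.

n(KClO3) = 0.741 / 122.55 = 0.006047 mol
n(gas produced) = (3/2) × 0.006047 = 0.009071 mol
P = nRT/V = 0.009071 × 62.36 × 995.15 / 0.160 = 3518 mmHg

3520 mmHg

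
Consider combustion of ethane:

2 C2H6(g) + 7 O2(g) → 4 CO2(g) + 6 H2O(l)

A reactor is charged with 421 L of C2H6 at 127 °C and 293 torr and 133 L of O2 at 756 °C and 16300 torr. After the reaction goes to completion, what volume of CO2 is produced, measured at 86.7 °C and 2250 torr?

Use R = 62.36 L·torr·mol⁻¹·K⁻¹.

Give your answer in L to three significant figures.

98.6 L

n(C2H6) = PV/RT = (293 × 421) / (62.36 × 400.15) = 4.943 mol
n(O2) = PV/RT = (16300 × 133) / (62.36 × 1029.15) = 33.78 mol
For 4.943 mol C2H6, stoichiometry requires (7/2) × 4.943 = 17.30 mol O2; 33.78 mol is available, so C2H6 is limiting.
n(CO2) = (4/2) × 4.943 = 9.886 mol
V(CO2) = nRT/P = 9.886 × 62.36 × 359.85 / 2250 = 98.60 L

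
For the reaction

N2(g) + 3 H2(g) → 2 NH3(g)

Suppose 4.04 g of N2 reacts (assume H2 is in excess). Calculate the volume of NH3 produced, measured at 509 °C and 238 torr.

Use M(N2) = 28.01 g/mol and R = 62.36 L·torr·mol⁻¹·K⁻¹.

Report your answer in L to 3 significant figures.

n(N2) = 4.040 / 28.01 = 0.1442 mol
n(NH3) = (2/1) × 0.1442 = 0.2884 mol
V = nRT/P = 0.2884 × 62.36 × 782.15 / 238 = 59.10 L

59.1 L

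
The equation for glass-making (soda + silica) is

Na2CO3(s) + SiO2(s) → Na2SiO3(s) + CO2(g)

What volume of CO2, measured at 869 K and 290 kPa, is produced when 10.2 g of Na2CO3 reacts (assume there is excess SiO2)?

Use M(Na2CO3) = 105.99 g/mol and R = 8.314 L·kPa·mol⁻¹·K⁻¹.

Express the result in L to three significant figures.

n(Na2CO3) = 10.20 / 105.99 = 0.09624 mol
n(CO2) = (1/1) × 0.09624 = 0.09624 mol
V = nRT/P = 0.09624 × 8.314 × 869 / 290 = 2.398 L

2.40 L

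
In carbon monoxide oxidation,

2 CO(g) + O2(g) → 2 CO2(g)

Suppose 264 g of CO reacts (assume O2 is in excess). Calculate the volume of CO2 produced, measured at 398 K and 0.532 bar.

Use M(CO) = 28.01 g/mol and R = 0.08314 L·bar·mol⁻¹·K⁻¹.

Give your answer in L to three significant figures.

586 L

n(CO) = 264.0 / 28.01 = 9.425 mol
n(CO2) = (2/2) × 9.425 = 9.425 mol
V = nRT/P = 9.425 × 0.08314 × 398 / 0.532 = 586.2 L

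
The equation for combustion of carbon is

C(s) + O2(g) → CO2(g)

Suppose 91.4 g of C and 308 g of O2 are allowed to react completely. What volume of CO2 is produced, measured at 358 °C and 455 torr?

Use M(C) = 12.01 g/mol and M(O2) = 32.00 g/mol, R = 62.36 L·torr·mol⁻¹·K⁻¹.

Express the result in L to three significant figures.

n(C) = 91.4 / 12.01 = 7.610 mol
n(O2) = 308 / 32.00 = 9.625 mol
For 7.610 mol C, stoichiometry requires (1/1) × 7.610 = 7.610 mol O2; 9.625 mol is available, so C is limiting.
n(CO2) = (1/1) × 7.610 = 7.610 mol
V(CO2) = nRT/P = 7.610 × 62.36 × 631.15 / 455 = 658.3 L

658 L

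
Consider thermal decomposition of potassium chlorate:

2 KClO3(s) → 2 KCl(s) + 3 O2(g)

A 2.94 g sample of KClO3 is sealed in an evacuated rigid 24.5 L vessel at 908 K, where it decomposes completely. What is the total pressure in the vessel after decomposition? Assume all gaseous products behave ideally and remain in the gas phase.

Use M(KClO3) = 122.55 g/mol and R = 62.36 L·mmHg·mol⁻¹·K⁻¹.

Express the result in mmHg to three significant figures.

n(KClO3) = 2.94 / 122.55 = 0.02399 mol
n(gas produced) = (3/2) × 0.02399 = 0.03599 mol
P = nRT/V = 0.03599 × 62.36 × 908 / 24.5 = 83.18 mmHg

83.2 mmHg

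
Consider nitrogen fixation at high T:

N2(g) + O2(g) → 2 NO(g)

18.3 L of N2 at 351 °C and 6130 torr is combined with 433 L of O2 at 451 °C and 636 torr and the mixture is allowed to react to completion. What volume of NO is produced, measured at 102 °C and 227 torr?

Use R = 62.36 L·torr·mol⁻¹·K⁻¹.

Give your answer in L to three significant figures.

n(N2) = PV/RT = (6130 × 18.3) / (62.36 × 624.15) = 2.882 mol
n(O2) = PV/RT = (636 × 433) / (62.36 × 724.15) = 6.098 mol
For 2.882 mol N2, stoichiometry requires (1/1) × 2.882 = 2.882 mol O2; 6.098 mol is available, so N2 is limiting.
n(NO) = (2/1) × 2.882 = 5.764 mol
V(NO) = nRT/P = 5.764 × 62.36 × 375.15 / 227 = 594.0 L

594 L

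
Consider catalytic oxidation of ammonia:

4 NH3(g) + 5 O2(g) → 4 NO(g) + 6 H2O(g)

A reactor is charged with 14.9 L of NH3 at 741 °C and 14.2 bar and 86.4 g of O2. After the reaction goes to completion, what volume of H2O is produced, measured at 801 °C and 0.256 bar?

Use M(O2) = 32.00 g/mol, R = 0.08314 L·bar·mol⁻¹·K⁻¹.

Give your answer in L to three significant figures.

1130 L

n(NH3) = PV/RT = (14.2 × 14.9) / (0.08314 × 1014.15) = 2.509 mol
n(O2) = 86.4 / 32.00 = 2.700 mol
For 2.509 mol NH3, stoichiometry requires (5/4) × 2.509 = 3.136 mol O2; 2.700 mol is available, so O2 is limiting.
n(H2O) = (6/5) × 2.700 = 3.240 mol
V(H2O) = nRT/P = 3.240 × 0.08314 × 1074.15 / 0.256 = 1130 L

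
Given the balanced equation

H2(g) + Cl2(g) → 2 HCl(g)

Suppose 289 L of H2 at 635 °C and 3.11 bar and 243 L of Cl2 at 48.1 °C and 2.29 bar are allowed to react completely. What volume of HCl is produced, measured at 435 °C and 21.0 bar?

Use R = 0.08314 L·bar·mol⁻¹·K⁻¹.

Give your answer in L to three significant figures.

66.7 L

n(H2) = PV/RT = (3.11 × 289) / (0.08314 × 908.15) = 11.90 mol
n(Cl2) = PV/RT = (2.29 × 243) / (0.08314 × 321.25) = 20.83 mol
For 11.90 mol H2, stoichiometry requires (1/1) × 11.90 = 11.90 mol Cl2; 20.83 mol is available, so H2 is limiting.
n(HCl) = (2/1) × 11.90 = 23.80 mol
V(HCl) = nRT/P = 23.80 × 0.08314 × 708.15 / 21.0 = 66.73 L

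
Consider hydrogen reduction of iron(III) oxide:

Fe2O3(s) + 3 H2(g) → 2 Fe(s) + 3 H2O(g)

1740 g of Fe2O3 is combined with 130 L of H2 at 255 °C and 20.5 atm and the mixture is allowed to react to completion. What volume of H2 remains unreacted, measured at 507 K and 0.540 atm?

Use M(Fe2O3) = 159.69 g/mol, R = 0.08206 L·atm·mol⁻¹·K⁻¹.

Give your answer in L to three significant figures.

2220 L

n(Fe2O3) = 1740 / 159.69 = 10.90 mol
n(H2) = PV/RT = (20.5 × 130) / (0.08206 × 528.15) = 61.49 mol
For 10.90 mol Fe2O3, stoichiometry requires (3/1) × 10.90 = 32.70 mol H2; 61.49 mol is available, so Fe2O3 is limiting.
n(H2) consumed = (3/1) × 10.90 = 32.70 mol; remaining = 61.49 − 32.70 = 28.79 mol
V(H2) = nRT/P = 28.79 × 0.08206 × 507 / 0.540 = 2218 L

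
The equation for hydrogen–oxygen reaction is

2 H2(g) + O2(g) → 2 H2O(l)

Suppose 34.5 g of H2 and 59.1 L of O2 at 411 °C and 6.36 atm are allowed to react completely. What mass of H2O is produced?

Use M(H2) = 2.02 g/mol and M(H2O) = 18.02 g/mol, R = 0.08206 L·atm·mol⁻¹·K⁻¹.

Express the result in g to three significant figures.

241 g

n(H2) = 34.5 / 2.02 = 17.08 mol
n(O2) = PV/RT = (6.36 × 59.1) / (0.08206 × 684.15) = 6.695 mol
For 17.08 mol H2, stoichiometry requires (1/2) × 17.08 = 8.540 mol O2; 6.695 mol is available, so O2 is limiting.
n(H2O) = (2/1) × 6.695 = 13.39 mol
m(H2O) = 13.39 × 18.02 = 241.3 g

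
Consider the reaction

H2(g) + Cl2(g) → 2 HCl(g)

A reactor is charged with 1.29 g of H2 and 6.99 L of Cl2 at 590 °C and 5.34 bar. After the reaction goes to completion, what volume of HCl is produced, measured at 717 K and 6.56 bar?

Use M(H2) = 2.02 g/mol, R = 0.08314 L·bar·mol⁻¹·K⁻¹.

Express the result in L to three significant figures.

n(H2) = 1.29 / 2.02 = 0.6386 mol
n(Cl2) = PV/RT = (5.34 × 6.99) / (0.08314 × 863.15) = 0.5201 mol
For 0.6386 mol H2, stoichiometry requires (1/1) × 0.6386 = 0.6386 mol Cl2; 0.5201 mol is available, so Cl2 is limiting.
n(HCl) = (2/1) × 0.5201 = 1.040 mol
V(HCl) = nRT/P = 1.040 × 0.08314 × 717 / 6.56 = 9.451 L

9.45 L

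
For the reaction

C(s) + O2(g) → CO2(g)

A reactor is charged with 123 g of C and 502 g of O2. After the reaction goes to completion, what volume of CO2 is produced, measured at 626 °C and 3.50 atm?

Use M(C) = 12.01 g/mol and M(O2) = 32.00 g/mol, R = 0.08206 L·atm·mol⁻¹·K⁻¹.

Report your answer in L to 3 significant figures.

216 L

n(C) = 123 / 12.01 = 10.24 mol
n(O2) = 502 / 32.00 = 15.69 mol
For 10.24 mol C, stoichiometry requires (1/1) × 10.24 = 10.24 mol O2; 15.69 mol is available, so C is limiting.
n(CO2) = (1/1) × 10.24 = 10.24 mol
V(CO2) = nRT/P = 10.24 × 0.08206 × 899.15 / 3.50 = 215.9 L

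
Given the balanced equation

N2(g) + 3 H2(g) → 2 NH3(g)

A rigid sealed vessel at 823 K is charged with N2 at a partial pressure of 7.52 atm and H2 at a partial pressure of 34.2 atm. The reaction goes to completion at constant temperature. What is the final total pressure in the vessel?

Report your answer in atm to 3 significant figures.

26.7 atm

At constant V, partial pressures at 823 K are proportional to moles, so apply stoichiometry directly to pressures.
P(H2) required for 7.52 atm of N2 = (3/1) × 7.52 = 22.56 atm; available 34.2 atm, so N2 is limiting.
P(H2) remaining = 34.2 − (3/1) × 7.52 = 11.64 atm
P(gaseous products) = (2)/1 × 7.52 = 15.04 atm
P_total at 823 K = 11.64 + 15.04 = 26.68 atm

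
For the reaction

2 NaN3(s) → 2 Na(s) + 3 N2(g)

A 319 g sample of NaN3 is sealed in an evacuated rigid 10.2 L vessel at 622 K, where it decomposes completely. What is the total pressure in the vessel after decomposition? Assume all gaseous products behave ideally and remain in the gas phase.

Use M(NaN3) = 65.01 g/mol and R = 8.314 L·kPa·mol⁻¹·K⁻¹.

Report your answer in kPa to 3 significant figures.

3730 kPa

n(NaN3) = 319 / 65.01 = 4.907 mol
n(gas produced) = (3/2) × 4.907 = 7.361 mol
P = nRT/V = 7.361 × 8.314 × 622 / 10.2 = 3732 kPa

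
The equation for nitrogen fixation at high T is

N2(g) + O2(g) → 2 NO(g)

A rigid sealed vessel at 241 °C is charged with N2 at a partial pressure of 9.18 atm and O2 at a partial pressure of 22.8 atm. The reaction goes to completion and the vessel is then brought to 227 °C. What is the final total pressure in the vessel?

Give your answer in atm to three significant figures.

At constant V, partial pressures at 241 °C are proportional to moles, so apply stoichiometry directly to pressures.
P(O2) required for 9.18 atm of N2 = (1/1) × 9.18 = 9.180 atm; available 22.8 atm, so N2 is limiting.
P(O2) remaining = 22.8 − (1/1) × 9.18 = 13.62 atm
P(gaseous products) = (2)/1 × 9.18 = 18.36 atm
P_total at 241 °C = 13.62 + 18.36 = 31.98 atm
Scaling to 227 °C: P = 31.98 × 500.15/514.15 = 31.11 atm

31.1 atm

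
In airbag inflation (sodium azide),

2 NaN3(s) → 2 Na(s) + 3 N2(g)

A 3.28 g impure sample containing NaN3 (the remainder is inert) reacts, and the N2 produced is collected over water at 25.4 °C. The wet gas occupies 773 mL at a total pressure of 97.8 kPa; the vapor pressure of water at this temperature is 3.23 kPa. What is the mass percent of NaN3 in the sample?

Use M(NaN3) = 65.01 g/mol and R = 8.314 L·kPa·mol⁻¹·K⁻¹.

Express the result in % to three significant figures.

38.9 %

P(N2) = 97.8 − 3.23 = 94.57 kPa
n(N2) = PV/RT = (94.57 × 0.7730) / (8.314 × 298.55) = 0.02945 mol
n(NaN3) = (2/3) × 0.02945 = 0.01963 mol
m(NaN3) = 0.01963 × 65.01 = 1.276 g
%NaN3 = 1.276 / 3.28 × 100 = 38.90%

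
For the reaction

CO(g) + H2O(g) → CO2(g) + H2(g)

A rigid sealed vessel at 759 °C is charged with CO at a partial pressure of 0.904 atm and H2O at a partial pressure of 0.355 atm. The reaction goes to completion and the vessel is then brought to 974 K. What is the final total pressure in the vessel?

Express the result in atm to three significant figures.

With V and T fixed, P_i ∝ n_i, so the mole ratios apply directly to partial pressures at 759 °C.
P(H2O) required for 0.904 atm of CO = (1/1) × 0.904 = 0.9040 atm; available 0.355 atm, so H2O is limiting.
P(CO) remaining = 0.904 − (1/1) × 0.355 = 0.5490 atm
P(gaseous products) = (1+1)/1 × 0.355 = 0.7100 atm
P_total at 759 °C = 0.5490 + 0.7100 = 1.259 atm
Scaling to 974 K: P = 1.259 × 974/1032.15 = 1.188 atm

1.19 atm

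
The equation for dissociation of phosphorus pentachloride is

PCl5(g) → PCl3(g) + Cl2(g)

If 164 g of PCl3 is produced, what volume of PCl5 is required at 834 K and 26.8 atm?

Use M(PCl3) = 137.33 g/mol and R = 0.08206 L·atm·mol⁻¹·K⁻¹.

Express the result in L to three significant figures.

3.05 L

n(PCl3) = 164.0 / 137.33 = 1.194 mol
n(PCl5) = (1/1) × 1.194 = 1.194 mol
V = nRT/P = 1.194 × 0.08206 × 834 / 26.8 = 3.049 L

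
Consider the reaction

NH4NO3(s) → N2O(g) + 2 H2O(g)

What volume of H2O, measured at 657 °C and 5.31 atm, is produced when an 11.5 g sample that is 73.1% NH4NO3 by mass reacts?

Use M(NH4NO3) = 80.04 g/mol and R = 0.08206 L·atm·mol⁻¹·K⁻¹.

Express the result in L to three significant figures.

mass of NH4NO3 = 11.5 × 73.1/100 = 8.406 g
n(NH4NO3) = 8.406 / 80.04 = 0.1050 mol
n(H2O) = (2/1) × 0.1050 = 0.2100 mol
V = nRT/P = 0.2100 × 0.08206 × 930.15 / 5.31 = 3.019 L

3.02 L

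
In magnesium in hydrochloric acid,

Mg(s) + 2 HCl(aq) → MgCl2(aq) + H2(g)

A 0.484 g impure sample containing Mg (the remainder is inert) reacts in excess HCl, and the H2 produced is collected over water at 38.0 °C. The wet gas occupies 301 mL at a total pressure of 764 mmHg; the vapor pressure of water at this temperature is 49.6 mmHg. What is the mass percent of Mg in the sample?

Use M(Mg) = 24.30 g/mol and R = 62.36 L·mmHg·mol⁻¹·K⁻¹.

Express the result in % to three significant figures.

55.6 %

P(H2) = 764 − 49.6 = 714.4 mmHg
n(H2) = PV/RT = (714.4 × 0.3010) / (62.36 × 311.15) = 0.01108 mol
n(Mg) = (1/1) × 0.01108 = 0.01108 mol
m(Mg) = 0.01108 × 24.30 = 0.2692 g
%Mg = 0.2692 / 0.484 × 100 = 55.62%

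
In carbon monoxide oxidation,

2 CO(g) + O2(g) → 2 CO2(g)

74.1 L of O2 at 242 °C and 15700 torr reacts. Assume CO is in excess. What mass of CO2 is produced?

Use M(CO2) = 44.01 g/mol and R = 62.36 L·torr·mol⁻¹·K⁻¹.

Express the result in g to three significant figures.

3190 g

n(O2) = PV/RT = (15700 × 74.1) / (62.36 × 515.15) = 36.21 mol
n(CO2) = (2/1) × 36.21 = 72.42 mol
m(CO2) = 72.42 × 44.01 = 3187 g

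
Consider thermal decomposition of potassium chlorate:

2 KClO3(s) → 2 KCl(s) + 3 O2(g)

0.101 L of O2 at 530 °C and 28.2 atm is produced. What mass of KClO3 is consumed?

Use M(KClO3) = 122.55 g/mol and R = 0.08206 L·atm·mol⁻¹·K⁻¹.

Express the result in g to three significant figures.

n(O2) = PV/RT = (28.2 × 0.101) / (0.08206 × 803.15) = 0.04322 mol
n(KClO3) = (2/3) × 0.04322 = 0.02881 mol
m(KClO3) = 0.02881 × 122.55 = 3.531 g

3.53 g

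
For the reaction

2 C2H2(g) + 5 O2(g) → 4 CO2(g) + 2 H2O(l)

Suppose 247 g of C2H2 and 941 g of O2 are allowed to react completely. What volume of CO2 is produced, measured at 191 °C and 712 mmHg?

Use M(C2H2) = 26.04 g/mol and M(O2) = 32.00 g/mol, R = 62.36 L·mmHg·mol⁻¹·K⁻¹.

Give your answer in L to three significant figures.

771 L

n(C2H2) = 247 / 26.04 = 9.485 mol
n(O2) = 941 / 32.00 = 29.41 mol
For 9.485 mol C2H2, stoichiometry requires (5/2) × 9.485 = 23.71 mol O2; 29.41 mol is available, so C2H2 is limiting.
n(CO2) = (4/2) × 9.485 = 18.97 mol
V(CO2) = nRT/P = 18.97 × 62.36 × 464.15 / 712 = 771.2 L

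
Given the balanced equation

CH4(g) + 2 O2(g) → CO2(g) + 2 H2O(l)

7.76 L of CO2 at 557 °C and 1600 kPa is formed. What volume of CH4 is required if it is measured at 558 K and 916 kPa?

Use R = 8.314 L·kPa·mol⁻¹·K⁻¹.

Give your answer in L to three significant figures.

9.11 L

n(CO2) = PV/RT = (1600 × 7.76) / (8.314 × 830.15) = 1.799 mol
n(CH4) = (1/1) × 1.799 = 1.799 mol
V = nRT/P = 1.799 × 8.314 × 558 / 916 = 9.111 L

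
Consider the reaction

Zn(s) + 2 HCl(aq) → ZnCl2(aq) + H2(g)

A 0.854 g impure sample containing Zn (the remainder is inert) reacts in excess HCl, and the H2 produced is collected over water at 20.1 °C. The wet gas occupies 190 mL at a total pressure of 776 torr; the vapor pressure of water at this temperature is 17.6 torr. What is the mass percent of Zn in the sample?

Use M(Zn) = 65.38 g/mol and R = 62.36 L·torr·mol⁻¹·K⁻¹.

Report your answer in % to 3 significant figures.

P(H2) = 776 − 17.6 = 758.4 torr
n(H2) = PV/RT = (758.4 × 0.1900) / (62.36 × 293.25) = 0.007880 mol
n(Zn) = (1/1) × 0.007880 = 0.007880 mol
m(Zn) = 0.007880 × 65.38 = 0.5152 g
%Zn = 0.5152 / 0.854 × 100 = 60.33%

60.3 %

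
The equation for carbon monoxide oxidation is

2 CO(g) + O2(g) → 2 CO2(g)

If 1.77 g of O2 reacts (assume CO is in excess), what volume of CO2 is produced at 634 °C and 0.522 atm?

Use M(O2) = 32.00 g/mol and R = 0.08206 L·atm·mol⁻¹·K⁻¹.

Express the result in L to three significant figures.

n(O2) = 1.770 / 32.00 = 0.05531 mol
n(CO2) = (2/1) × 0.05531 = 0.1106 mol
V = nRT/P = 0.1106 × 0.08206 × 907.15 / 0.522 = 15.77 L

15.8 L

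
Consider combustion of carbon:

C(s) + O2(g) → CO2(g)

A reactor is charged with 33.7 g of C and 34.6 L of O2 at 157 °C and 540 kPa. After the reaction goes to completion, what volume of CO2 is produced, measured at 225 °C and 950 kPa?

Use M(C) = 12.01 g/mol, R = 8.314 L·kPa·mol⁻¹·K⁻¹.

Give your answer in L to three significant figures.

12.2 L

n(C) = 33.7 / 12.01 = 2.806 mol
n(O2) = PV/RT = (540 × 34.6) / (8.314 × 430.15) = 5.224 mol
For 2.806 mol C, stoichiometry requires (1/1) × 2.806 = 2.806 mol O2; 5.224 mol is available, so C is limiting.
n(CO2) = (1/1) × 2.806 = 2.806 mol
V(CO2) = nRT/P = 2.806 × 8.314 × 498.15 / 950 = 12.23 L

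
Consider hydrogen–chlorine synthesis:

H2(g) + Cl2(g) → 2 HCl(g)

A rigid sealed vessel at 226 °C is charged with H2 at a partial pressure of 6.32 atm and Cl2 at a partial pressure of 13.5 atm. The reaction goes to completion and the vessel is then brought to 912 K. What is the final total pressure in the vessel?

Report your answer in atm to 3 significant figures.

With V and T fixed, P_i ∝ n_i, so the mole ratios apply directly to partial pressures at 226 °C.
P(Cl2) required for 6.32 atm of H2 = (1/1) × 6.32 = 6.320 atm; available 13.5 atm, so H2 is limiting.
P(Cl2) remaining = 13.5 − (1/1) × 6.32 = 7.180 atm
P(gaseous products) = (2)/1 × 6.32 = 12.64 atm
P_total at 226 °C = 7.180 + 12.64 = 19.82 atm
Scaling to 912 K: P = 19.82 × 912/499.15 = 36.21 atm

36.2 atm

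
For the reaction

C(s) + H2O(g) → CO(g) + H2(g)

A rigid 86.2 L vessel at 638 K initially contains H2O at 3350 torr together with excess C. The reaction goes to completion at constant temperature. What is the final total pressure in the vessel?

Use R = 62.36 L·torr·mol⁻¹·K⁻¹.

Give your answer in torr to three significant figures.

Since T and V are fixed, P_final/P_initial = n_final/n_initial = 2/1.
P_final = (2/1) × 3350 = 6700 torr

6700 torr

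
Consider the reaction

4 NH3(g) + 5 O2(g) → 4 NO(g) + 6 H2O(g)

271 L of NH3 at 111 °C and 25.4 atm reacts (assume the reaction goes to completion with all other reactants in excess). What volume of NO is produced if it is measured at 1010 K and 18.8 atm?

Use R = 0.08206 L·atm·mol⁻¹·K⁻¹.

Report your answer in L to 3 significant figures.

n(NH3) = PV/RT = (25.4 × 271) / (0.08206 × 384.15) = 218.4 mol
n(NO) = (4/4) × 218.4 = 218.4 mol
V = nRT/P = 218.4 × 0.08206 × 1010 / 18.8 = 962.8 L

963 L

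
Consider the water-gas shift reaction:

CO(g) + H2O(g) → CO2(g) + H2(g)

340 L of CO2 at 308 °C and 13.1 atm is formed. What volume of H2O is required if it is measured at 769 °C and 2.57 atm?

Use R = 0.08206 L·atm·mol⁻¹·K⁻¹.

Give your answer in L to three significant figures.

3110 L

n(CO2) = PV/RT = (13.1 × 340) / (0.08206 × 581.15) = 93.40 mol
n(H2O) = (1/1) × 93.40 = 93.40 mol
V = nRT/P = 93.40 × 0.08206 × 1042.15 / 2.57 = 3108 L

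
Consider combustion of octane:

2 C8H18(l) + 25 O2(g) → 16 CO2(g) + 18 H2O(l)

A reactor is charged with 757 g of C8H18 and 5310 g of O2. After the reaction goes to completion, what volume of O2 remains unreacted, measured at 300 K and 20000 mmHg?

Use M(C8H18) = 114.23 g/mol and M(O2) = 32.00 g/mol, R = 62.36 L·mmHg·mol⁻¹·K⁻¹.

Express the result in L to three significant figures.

77.7 L

n(C8H18) = 757 / 114.23 = 6.627 mol
n(O2) = 5310 / 32.00 = 165.9 mol
For 6.627 mol C8H18, stoichiometry requires (25/2) × 6.627 = 82.84 mol O2; 165.9 mol is available, so C8H18 is limiting.
n(O2) consumed = (25/2) × 6.627 = 82.84 mol; remaining = 165.9 − 82.84 = 83.06 mol
V(O2) = nRT/P = 83.06 × 62.36 × 300 / 20000 = 77.69 L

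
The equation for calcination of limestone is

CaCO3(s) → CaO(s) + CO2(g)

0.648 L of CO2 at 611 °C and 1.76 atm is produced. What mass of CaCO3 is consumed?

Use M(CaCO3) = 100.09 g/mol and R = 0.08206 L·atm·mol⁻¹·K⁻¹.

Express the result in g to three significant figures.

1.57 g

n(CO2) = PV/RT = (1.76 × 0.648) / (0.08206 × 884.15) = 0.01572 mol
n(CaCO3) = (1/1) × 0.01572 = 0.01572 mol
m(CaCO3) = 0.01572 × 100.09 = 1.573 g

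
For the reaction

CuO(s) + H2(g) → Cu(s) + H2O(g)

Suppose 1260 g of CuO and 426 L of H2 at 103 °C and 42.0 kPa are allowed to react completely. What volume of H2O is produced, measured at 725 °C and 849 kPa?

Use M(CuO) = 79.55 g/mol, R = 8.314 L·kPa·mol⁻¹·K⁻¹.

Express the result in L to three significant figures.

n(CuO) = 1260 / 79.55 = 15.84 mol
n(H2) = PV/RT = (42.0 × 426) / (8.314 × 376.15) = 5.721 mol
For 15.84 mol CuO, stoichiometry requires (1/1) × 15.84 = 15.84 mol H2; 5.721 mol is available, so H2 is limiting.
n(H2O) = (1/1) × 5.721 = 5.721 mol
V(H2O) = nRT/P = 5.721 × 8.314 × 998.15 / 849 = 55.92 L

55.9 L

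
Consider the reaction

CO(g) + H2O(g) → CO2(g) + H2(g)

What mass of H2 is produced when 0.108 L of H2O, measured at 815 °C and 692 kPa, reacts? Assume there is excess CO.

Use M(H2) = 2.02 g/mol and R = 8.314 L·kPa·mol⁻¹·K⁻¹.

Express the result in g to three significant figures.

0.0167 g

n(H2O) = PV/RT = (692 × 0.108) / (8.314 × 1088.15) = 0.008261 mol
n(H2) = (1/1) × 0.008261 = 0.008261 mol
m(H2) = 0.008261 × 2.02 = 0.01669 g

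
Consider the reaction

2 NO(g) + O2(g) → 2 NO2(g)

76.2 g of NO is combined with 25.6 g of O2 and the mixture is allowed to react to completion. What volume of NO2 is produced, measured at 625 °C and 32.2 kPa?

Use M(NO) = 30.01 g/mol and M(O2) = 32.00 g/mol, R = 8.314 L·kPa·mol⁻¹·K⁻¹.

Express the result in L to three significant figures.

n(NO) = 76.2 / 30.01 = 2.539 mol
n(O2) = 25.6 / 32.00 = 0.8000 mol
For 2.539 mol NO, stoichiometry requires (1/2) × 2.539 = 1.270 mol O2; 0.8000 mol is available, so O2 is limiting.
n(NO2) = (2/1) × 0.8000 = 1.600 mol
V(NO2) = nRT/P = 1.600 × 8.314 × 898.15 / 32.2 = 371.0 L

371 L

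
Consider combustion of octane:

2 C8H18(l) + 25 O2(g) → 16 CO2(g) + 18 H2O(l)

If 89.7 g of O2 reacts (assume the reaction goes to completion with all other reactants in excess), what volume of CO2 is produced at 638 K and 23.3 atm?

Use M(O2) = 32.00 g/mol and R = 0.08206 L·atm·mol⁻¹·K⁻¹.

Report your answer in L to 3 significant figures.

4.03 L

n(O2) = 89.70 / 32.00 = 2.803 mol
n(CO2) = (16/25) × 2.803 = 1.794 mol
V = nRT/P = 1.794 × 0.08206 × 638 / 23.3 = 4.031 L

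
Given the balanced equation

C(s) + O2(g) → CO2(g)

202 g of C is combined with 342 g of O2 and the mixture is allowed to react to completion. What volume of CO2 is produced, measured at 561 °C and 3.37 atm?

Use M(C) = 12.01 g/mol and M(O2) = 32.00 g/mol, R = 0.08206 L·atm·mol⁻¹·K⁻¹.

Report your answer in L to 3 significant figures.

217 L

n(C) = 202 / 12.01 = 16.82 mol
n(O2) = 342 / 32.00 = 10.69 mol
For 16.82 mol C, stoichiometry requires (1/1) × 16.82 = 16.82 mol O2; 10.69 mol is available, so O2 is limiting.
n(CO2) = (1/1) × 10.69 = 10.69 mol
V(CO2) = nRT/P = 10.69 × 0.08206 × 834.15 / 3.37 = 217.1 L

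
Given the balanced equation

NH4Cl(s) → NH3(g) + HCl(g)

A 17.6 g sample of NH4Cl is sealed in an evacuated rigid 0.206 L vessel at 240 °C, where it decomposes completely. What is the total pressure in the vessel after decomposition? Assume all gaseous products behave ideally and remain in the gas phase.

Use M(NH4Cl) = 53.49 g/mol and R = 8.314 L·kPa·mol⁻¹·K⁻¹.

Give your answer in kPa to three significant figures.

13600 kPa

n(NH4Cl) = 17.6 / 53.49 = 0.3290 mol
n(gas produced) = (2/1) × 0.3290 = 0.6580 mol
P = nRT/V = 0.6580 × 8.314 × 513.15 / 0.206 = 13630 kPa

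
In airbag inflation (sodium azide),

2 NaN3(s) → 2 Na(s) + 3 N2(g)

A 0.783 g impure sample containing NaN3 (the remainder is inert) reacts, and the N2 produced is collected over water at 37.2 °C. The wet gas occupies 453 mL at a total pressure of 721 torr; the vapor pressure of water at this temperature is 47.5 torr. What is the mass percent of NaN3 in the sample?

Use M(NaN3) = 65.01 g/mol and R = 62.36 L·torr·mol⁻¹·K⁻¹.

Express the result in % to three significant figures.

P(N2) = 721 − 47.5 = 673.5 torr
n(N2) = PV/RT = (673.5 × 0.4530) / (62.36 × 310.35) = 0.01576 mol
n(NaN3) = (2/3) × 0.01576 = 0.01051 mol
m(NaN3) = 0.01051 × 65.01 = 0.6833 g
%NaN3 = 0.6833 / 0.783 × 100 = 87.27%

87.3 %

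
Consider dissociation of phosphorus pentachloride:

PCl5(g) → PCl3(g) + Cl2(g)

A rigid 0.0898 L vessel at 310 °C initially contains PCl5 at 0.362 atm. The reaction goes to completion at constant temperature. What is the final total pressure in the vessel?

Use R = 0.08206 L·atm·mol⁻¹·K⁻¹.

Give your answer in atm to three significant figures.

At constant T and V, P ∝ n(gas): 1 mol gas → 2 mol gas.
P_final = (2/1) × 0.362 = 0.7240 atm

0.724 atm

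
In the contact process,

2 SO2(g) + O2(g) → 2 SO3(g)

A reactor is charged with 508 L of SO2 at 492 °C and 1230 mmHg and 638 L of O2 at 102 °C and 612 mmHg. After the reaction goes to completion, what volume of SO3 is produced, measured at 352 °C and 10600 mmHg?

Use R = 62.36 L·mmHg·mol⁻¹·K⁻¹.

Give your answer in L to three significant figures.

n(SO2) = PV/RT = (1230 × 508) / (62.36 × 765.15) = 13.10 mol
n(O2) = PV/RT = (612 × 638) / (62.36 × 375.15) = 16.69 mol
For 13.10 mol SO2, stoichiometry requires (1/2) × 13.10 = 6.550 mol O2; 16.69 mol is available, so SO2 is limiting.
n(SO3) = (2/2) × 13.10 = 13.10 mol
V(SO3) = nRT/P = 13.10 × 62.36 × 625.15 / 10600 = 48.18 L

48.2 L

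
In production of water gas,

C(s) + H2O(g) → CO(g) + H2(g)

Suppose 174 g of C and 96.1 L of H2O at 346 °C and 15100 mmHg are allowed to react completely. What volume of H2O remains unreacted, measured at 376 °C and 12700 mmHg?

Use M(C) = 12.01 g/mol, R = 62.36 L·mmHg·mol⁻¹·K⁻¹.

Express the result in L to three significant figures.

n(C) = 174 / 12.01 = 14.49 mol
n(H2O) = PV/RT = (15100 × 96.1) / (62.36 × 619.15) = 37.58 mol
For 14.49 mol C, stoichiometry requires (1/1) × 14.49 = 14.49 mol H2O; 37.58 mol is available, so C is limiting.
n(H2O) consumed = (1/1) × 14.49 = 14.49 mol; remaining = 37.58 − 14.49 = 23.09 mol
V(H2O) = nRT/P = 23.09 × 62.36 × 649.15 / 12700 = 73.60 L

73.6 L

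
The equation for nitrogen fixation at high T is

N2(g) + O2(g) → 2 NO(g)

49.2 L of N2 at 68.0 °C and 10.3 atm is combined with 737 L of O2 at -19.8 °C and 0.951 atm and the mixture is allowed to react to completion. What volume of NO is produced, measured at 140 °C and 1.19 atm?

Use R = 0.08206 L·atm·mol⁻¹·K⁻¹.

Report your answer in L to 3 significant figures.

1030 L

n(N2) = PV/RT = (10.3 × 49.2) / (0.08206 × 341.15) = 18.10 mol
n(O2) = PV/RT = (0.951 × 737) / (0.08206 × 253.35) = 33.71 mol
For 18.10 mol N2, stoichiometry requires (1/1) × 18.10 = 18.10 mol O2; 33.71 mol is available, so N2 is limiting.
n(NO) = (2/1) × 18.10 = 36.20 mol
V(NO) = nRT/P = 36.20 × 0.08206 × 413.15 / 1.19 = 1031 L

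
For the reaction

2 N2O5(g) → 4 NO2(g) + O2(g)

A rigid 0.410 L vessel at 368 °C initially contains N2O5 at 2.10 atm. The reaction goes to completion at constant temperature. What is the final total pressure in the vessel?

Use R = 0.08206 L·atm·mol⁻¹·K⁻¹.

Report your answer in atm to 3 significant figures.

5.25 atm

At constant T and V, P ∝ n(gas): 2 mol gas → 5 mol gas.
P_final = (5/2) × 2.10 = 5.250 atm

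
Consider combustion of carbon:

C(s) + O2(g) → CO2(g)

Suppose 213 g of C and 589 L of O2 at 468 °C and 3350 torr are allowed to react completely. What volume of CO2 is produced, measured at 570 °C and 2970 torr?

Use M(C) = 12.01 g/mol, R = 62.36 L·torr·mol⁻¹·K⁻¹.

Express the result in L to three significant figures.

n(C) = 213 / 12.01 = 17.74 mol
n(O2) = PV/RT = (3350 × 589) / (62.36 × 741.15) = 42.69 mol
For 17.74 mol C, stoichiometry requires (1/1) × 17.74 = 17.74 mol O2; 42.69 mol is available, so C is limiting.
n(CO2) = (1/1) × 17.74 = 17.74 mol
V(CO2) = nRT/P = 17.74 × 62.36 × 843.15 / 2970 = 314.1 L

314 L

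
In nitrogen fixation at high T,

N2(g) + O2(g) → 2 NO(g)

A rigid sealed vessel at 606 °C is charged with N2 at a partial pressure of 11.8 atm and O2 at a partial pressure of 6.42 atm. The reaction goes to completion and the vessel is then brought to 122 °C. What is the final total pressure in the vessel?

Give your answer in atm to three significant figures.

With V and T fixed, P_i ∝ n_i, so the mole ratios apply directly to partial pressures at 606 °C.
P(O2) required for 11.8 atm of N2 = (1/1) × 11.8 = 11.80 atm; available 6.42 atm, so O2 is limiting.
P(N2) remaining = 11.8 − (1/1) × 6.42 = 5.380 atm
P(gaseous products) = (2)/1 × 6.42 = 12.84 atm
P_total at 606 °C = 5.380 + 12.84 = 18.22 atm
Scaling to 122 °C: P = 18.22 × 395.15/879.15 = 8.189 atm

8.19 atm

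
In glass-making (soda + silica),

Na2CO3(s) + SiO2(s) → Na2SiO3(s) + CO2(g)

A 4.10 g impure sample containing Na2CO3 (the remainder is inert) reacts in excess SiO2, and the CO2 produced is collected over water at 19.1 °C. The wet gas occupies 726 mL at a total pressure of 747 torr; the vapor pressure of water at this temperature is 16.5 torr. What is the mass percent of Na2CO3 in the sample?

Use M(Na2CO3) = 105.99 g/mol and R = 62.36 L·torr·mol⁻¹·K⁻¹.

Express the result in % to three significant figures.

P(CO2) = 747 − 16.5 = 730.5 torr
n(CO2) = PV/RT = (730.5 × 0.7260) / (62.36 × 292.25) = 0.02910 mol
n(Na2CO3) = (1/1) × 0.02910 = 0.02910 mol
m(Na2CO3) = 0.02910 × 105.99 = 3.084 g
%Na2CO3 = 3.084 / 4.10 × 100 = 75.22%

75.2 %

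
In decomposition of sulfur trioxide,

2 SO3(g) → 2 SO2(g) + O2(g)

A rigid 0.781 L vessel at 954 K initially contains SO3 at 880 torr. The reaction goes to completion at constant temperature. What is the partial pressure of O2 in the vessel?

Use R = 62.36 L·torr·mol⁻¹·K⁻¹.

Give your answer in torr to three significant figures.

440 torr

n(SO3)₀ = PV/RT = (880 × 0.781) / (62.36 × 954) = 0.01155 mol
n(O2) = (1/2) × 0.01155 = 0.005775 mol
P(O2) = nRT/V = 0.005775 × 62.36 × 954 / 0.781 = 439.9 torr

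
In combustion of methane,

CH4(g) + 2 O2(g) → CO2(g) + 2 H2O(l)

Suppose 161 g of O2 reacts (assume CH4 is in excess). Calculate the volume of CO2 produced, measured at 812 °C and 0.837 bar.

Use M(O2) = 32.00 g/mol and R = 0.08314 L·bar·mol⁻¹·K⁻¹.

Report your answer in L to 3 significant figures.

n(O2) = 161.0 / 32.00 = 5.031 mol
n(CO2) = (1/2) × 5.031 = 2.515 mol
V = nRT/P = 2.515 × 0.08314 × 1085.15 / 0.837 = 271.1 L

271 L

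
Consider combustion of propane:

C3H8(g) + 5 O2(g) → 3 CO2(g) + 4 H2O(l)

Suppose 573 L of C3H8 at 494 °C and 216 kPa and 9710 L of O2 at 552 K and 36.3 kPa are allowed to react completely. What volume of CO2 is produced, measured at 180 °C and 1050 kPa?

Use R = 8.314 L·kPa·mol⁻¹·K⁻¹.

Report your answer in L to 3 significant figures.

165 L

n(C3H8) = PV/RT = (216 × 573) / (8.314 × 767.15) = 19.41 mol
n(O2) = PV/RT = (36.3 × 9710) / (8.314 × 552) = 76.80 mol
For 19.41 mol C3H8, stoichiometry requires (5/1) × 19.41 = 97.05 mol O2; 76.80 mol is available, so O2 is limiting.
n(CO2) = (3/5) × 76.80 = 46.08 mol
V(CO2) = nRT/P = 46.08 × 8.314 × 453.15 / 1050 = 165.3 L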